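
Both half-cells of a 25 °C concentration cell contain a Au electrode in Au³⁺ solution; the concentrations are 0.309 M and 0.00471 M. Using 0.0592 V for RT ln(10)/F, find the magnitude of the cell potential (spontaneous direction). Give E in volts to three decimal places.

For a concentration cell E°cell = 0. The 0.309 M side is the cathode (reduction is favoured where [Au³⁺] is higher).
With n = 3, E = −(0.0592/3) log([Au³⁺]ₐₙ/[Au³⁺]꜀ₐₜ) = −(0.0592/3) log(0.00471/0.309) = −(0.0592/3)(-1.817) = +0.036 V.

+0.036 V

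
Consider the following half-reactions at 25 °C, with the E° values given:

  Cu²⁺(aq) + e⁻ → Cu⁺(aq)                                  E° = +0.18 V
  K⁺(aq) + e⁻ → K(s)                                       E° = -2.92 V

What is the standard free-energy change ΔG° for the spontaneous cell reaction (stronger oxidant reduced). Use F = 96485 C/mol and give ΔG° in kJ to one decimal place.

Cu²⁺/Cu⁺ (E° = +0.18 V) is the cathode; K⁺/K (E° = -2.92 V) is the anode, so E°cell = +3.10 V.
Balancing electrons gives n = 1 (lcm of 1 and 1).
ΔG° = −nFE° = −(1)(96485)(+3.10) = -299,104 J = -299.1 kJ.

-299.1 kJ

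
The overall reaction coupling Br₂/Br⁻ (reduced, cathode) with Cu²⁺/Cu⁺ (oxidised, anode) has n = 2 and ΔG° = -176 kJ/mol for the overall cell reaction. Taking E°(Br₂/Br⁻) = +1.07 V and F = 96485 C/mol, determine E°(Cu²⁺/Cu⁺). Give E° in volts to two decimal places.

E°cell = −ΔG°/(nF) = −(-176×10³)/((2)(96485)) = +0.912 V.
Since Br₂/Br⁻ is the cathode and Cu²⁺/Cu⁺ the anode, E°cell = E°(Br₂/Br⁻) − E°(Cu²⁺/Cu⁺).
So E°(Cu²⁺/Cu⁺) = E°(Br₂/Br⁻) − E°cell = (+1.07) − (+0.912) = +0.16 V.

+0.16 V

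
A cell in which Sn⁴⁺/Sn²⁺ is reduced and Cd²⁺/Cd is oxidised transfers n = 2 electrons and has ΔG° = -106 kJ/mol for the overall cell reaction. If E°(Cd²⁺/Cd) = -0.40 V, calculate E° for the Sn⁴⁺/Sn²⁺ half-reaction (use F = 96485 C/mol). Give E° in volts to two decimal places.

+0.15 V

E°cell = −ΔG°/(nF) = −(-106×10³)/((2)(96485)) = +0.549 V.
Since Sn⁴⁺/Sn²⁺ is the cathode and Cd²⁺/Cd the anode, E°cell = E°(Sn⁴⁺/Sn²⁺) − E°(Cd²⁺/Cd).
So E°(Sn⁴⁺/Sn²⁺) = E°cell + E°(Cd²⁺/Cd) = +0.549 + (-0.40) = +0.15 V.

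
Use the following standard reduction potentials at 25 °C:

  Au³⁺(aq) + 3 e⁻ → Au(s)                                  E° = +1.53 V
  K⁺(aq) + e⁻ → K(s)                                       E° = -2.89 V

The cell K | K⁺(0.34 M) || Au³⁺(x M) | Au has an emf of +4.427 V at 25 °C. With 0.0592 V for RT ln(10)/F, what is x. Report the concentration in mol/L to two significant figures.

0.089 M

Au³⁺/Au is the cathode, K⁺/K the anode: E°cell = +4.42 V, n = 3.
Overall reaction: Au³⁺(aq) + 3 K(s) → Au(s) + 3 K⁺(aq); Q = [K⁺]^3/[Au³⁺]^1.
From E = E° − (0.0592/n) log Q: log Q = (E° − E)·n/0.0592 = (+4.42 − (+4.427))·3/0.0592 = -0.3547.
So 1·log[Au³⁺] = 3·log(0.34) − log Q = -1.4056 − (-0.3547) = -1.0509; [Au³⁺] = 10^(-1.0509) ≈ 0.089 M.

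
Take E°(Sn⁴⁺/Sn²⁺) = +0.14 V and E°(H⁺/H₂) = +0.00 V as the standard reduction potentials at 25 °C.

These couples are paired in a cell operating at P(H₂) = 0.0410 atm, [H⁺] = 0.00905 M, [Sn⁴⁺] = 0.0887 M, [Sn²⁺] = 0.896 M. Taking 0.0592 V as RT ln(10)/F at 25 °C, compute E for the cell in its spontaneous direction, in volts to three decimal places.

Sn⁴⁺/Sn²⁺ is the cathode (higher E°), H⁺/H₂ the anode: E°cell = +0.14 − (+0.00) = +0.14 V, n = 2.
Overall: Sn⁴⁺(aq) + H₂(g) → Sn²⁺(aq) + 2 H⁺(aq)
Q = [Sn²⁺]·[H⁺]^2 / ([Sn⁴⁺]·P(H₂)); log Q = -1.695.
E = E° − (0.0592/n) log Q = +0.14 − (0.0592/2)(-1.695) = +0.190 V.

+0.190 V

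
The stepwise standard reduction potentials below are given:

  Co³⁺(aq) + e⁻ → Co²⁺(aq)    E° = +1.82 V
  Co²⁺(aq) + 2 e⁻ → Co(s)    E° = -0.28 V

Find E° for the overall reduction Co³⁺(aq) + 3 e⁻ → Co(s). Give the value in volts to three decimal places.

Adding the free-energy changes (−nFE°) of the two steps gives −n₃FE°₃ = −n₁FE°₁ − n₂FE°₂.
E°₃ = (1×+1.82 + 2×-0.28) / 3 = (+1.260) / 3 = +0.420 V.

+0.420 V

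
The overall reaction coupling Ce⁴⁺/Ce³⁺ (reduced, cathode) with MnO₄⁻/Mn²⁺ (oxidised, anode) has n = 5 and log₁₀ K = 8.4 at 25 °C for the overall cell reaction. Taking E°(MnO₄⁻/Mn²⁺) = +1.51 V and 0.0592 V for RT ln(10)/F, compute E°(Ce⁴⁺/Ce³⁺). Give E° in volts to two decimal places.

E°cell = (0.0592/n)·log K = (0.0592/5)(8.4) = +0.099 V.
Since Ce⁴⁺/Ce³⁺ is the cathode and MnO₄⁻/Mn²⁺ the anode, E°cell = E°(Ce⁴⁺/Ce³⁺) − E°(MnO₄⁻/Mn²⁺).
So E°(Ce⁴⁺/Ce³⁺) = E°cell + E°(MnO₄⁻/Mn²⁺) = +0.099 + (+1.51) = +1.61 V.

+1.61 V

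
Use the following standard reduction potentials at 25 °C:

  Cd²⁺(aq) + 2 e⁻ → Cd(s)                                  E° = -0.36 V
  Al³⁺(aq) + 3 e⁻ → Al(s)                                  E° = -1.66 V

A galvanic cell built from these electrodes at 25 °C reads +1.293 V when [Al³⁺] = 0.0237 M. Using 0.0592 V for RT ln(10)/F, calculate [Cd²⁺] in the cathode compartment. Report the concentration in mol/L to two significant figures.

Cd²⁺/Cd is the cathode, Al³⁺/Al the anode: E°cell = +1.30 V, n = 6.
Overall reaction: 3 Cd²⁺(aq) + 2 Al(s) → 3 Cd(s) + 2 Al³⁺(aq); Q = [Al³⁺]^2/[Cd²⁺]^3.
From E = E° − (0.0592/n) log Q: log Q = (E° − E)·n/0.0592 = (+1.30 − (+1.293))·6/0.0592 = 0.7095.
So 3·log[Cd²⁺] = 2·log(0.0237) − log Q = -3.2505 − (0.7095) = -3.9600; log[Cd²⁺] = -3.9600 / 3 = -1.3200; [Cd²⁺] = 10^(-1.3200) ≈ 0.048 M.

0.048 M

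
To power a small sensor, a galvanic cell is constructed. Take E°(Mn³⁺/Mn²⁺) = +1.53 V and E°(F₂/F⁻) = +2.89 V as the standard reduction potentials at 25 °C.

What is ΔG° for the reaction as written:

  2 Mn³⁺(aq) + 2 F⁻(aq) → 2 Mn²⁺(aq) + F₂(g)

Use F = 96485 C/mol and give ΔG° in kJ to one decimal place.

As written, Mn³⁺/Mn²⁺ is reduced (cathode) and F₂/F⁻ is oxidised (anode), so E°cell = (+1.53) − (+2.89) = -1.36 V.
Balancing electrons gives n = 2.
ΔG° = −nFE° = −(2)(96485)(-1.36) = 262,439 J = +262.4 kJ.

+262.4 kJ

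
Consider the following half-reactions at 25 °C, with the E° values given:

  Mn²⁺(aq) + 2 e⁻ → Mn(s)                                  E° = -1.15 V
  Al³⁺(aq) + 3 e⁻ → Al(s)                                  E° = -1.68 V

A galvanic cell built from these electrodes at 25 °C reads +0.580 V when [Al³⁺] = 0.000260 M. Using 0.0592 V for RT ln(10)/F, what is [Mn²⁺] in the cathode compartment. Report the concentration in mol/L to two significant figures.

Mn²⁺/Mn is the cathode, Al³⁺/Al the anode: E°cell = +0.53 V, n = 6.
Overall reaction: 3 Mn²⁺(aq) + 2 Al(s) → 3 Mn(s) + 2 Al³⁺(aq); Q = [Al³⁺]^2/[Mn²⁺]^3.
From E = E° − (0.0592/n) log Q: log Q = (E° − E)·n/0.0592 = (+0.53 − (+0.580))·6/0.0592 = -5.0676.
So 3·log[Mn²⁺] = 2·log(0.00026) − log Q = -7.1701 − (-5.0676) = -2.1025; log[Mn²⁺] = -2.1025 / 3 = -0.7008; [Mn²⁺] = 10^(-0.7008) ≈ 0.20 M.

0.20 M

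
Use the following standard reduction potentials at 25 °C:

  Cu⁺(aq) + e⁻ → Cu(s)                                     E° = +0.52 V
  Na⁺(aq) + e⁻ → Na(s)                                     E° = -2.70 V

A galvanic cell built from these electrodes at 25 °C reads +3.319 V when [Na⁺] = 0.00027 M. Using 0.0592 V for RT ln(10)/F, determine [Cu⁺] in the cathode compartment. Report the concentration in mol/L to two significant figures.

0.013 M

Cu⁺/Cu is the cathode, Na⁺/Na the anode: E°cell = +3.22 V, n = 1.
Overall reaction: Cu⁺(aq) + Na(s) → Cu(s) + Na⁺(aq); Q = [Na⁺]^1/[Cu⁺]^1.
From E = E° − (0.0592/n) log Q: log Q = (E° − E)·n/0.0592 = (+3.22 − (+3.319))·1/0.0592 = -1.6723.
So 1·log[Cu⁺] = 1·log(0.00027) − log Q = -3.5686 − (-1.6723) = -1.8963; [Cu⁺] = 10^(-1.8963) ≈ 0.013 M.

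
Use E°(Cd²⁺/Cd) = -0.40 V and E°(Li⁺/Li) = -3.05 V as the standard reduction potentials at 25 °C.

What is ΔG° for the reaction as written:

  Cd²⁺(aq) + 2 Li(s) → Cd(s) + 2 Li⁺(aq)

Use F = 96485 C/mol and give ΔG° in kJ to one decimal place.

As written, Cd²⁺/Cd is reduced (cathode) and Li⁺/Li is oxidised (anode), so E°cell = (-0.40) − (-3.05) = +2.65 V.
Balancing electrons gives n = 2.
ΔG° = −nFE° = −(2)(96485)(+2.65) = -511,370 J = -511.4 kJ.

-511.4 kJ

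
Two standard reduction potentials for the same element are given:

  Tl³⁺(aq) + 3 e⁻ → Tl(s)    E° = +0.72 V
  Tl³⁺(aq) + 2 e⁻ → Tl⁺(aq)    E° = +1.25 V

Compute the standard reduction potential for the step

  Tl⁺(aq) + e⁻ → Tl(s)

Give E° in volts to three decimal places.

Sequential free energies add, so n₃E°₃ = n₁E°₁ + n₂E°₂.
With n₃ = 3, and the known step contributing 2×(+1.25) V, the unknown satisfies 1·E° = 3×(+0.72) − 2×(+1.25) = -0.340.
E° = -0.340 / 1 = -0.340 V.

-0.340 V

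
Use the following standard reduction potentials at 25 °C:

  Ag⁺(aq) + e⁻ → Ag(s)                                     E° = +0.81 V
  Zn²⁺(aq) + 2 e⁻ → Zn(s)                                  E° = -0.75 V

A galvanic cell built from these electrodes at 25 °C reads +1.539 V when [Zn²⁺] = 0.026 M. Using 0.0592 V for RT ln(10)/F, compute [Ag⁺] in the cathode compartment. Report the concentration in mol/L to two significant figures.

0.071 M

Ag⁺/Ag is the cathode, Zn²⁺/Zn the anode: E°cell = +1.56 V, n = 2.
Overall reaction: 2 Ag⁺(aq) + Zn(s) → 2 Ag(s) + Zn²⁺(aq); Q = [Zn²⁺]^1/[Ag⁺]^2.
From E = E° − (0.0592/n) log Q: log Q = (E° − E)·n/0.0592 = (+1.56 − (+1.539))·2/0.0592 = 0.7095.
So 2·log[Ag⁺] = 1·log(0.026) − log Q = -1.5850 − (0.7095) = -2.2945; log[Ag⁺] = -2.2945 / 2 = -1.1473; [Ag⁺] = 10^(-1.1473) ≈ 0.071 M.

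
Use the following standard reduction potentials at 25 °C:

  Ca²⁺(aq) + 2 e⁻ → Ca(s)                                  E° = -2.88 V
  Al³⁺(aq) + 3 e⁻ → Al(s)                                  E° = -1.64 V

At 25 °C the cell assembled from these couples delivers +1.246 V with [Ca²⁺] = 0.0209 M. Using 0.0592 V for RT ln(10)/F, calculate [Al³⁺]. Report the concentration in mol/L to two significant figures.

Al³⁺/Al is the cathode, Ca²⁺/Ca the anode: E°cell = +1.24 V, n = 6.
Overall reaction: 2 Al³⁺(aq) + 3 Ca(s) → 2 Al(s) + 3 Ca²⁺(aq); Q = [Ca²⁺]^3/[Al³⁺]^2.
From E = E° − (0.0592/n) log Q: log Q = (E° − E)·n/0.0592 = (+1.24 − (+1.246))·6/0.0592 = -0.6081.
So 2·log[Al³⁺] = 3·log(0.0209) − log Q = -5.0396 − (-0.6081) = -4.4315; log[Al³⁺] = -4.4315 / 2 = -2.2157; [Al³⁺] = 10^(-2.2157) ≈ 0.0061 M.

0.0061 M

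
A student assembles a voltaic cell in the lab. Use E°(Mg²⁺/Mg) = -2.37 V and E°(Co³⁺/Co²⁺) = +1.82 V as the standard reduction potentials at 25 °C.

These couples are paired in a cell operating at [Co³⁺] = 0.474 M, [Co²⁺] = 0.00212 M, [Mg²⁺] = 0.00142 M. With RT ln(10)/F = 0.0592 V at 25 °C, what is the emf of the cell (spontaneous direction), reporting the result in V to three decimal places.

Co³⁺/Co²⁺ is the cathode (higher E°), Mg²⁺/Mg the anode: E°cell = +1.82 − (-2.37) = +4.19 V, n = 2.
Overall: 2 Co³⁺(aq) + Mg(s) → 2 Co²⁺(aq) + Mg²⁺(aq)
Q = [Co²⁺]^2·[Mg²⁺] / ([Co³⁺]^2); log Q = -7.547.
E = E° − (0.0592/n) log Q = +4.19 − (0.0592/2)(-7.547) = +4.413 V.

+4.413 V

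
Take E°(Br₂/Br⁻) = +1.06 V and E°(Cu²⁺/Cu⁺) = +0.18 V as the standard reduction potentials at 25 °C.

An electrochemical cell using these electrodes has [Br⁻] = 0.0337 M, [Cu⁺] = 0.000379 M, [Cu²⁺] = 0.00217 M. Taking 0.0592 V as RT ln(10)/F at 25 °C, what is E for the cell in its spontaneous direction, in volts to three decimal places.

+0.922 V

Br₂/Br⁻ is the cathode (higher E°), Cu²⁺/Cu⁺ the anode: E°cell = +1.06 − (+0.18) = +0.88 V, n = 2.
Overall: Br₂(l) + 2 Cu⁺(aq) → 2 Br⁻(aq) + 2 Cu²⁺(aq)
Q = [Br⁻]^2·[Cu²⁺]^2 / ([Cu⁺]^2); log Q = -1.429.
E = E° − (0.0592/n) log Q = +0.88 − (0.0592/2)(-1.429) = +0.922 V.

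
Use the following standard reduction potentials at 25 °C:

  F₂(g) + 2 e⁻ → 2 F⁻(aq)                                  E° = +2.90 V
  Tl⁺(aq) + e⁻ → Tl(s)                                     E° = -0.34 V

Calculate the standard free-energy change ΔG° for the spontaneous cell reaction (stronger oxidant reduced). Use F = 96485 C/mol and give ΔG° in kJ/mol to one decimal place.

F₂/F⁻ (E° = +2.90 V) is the cathode; Tl⁺/Tl (E° = -0.34 V) is the anode, so E°cell = +3.24 V.
Balancing electrons gives n = 2 (lcm of 2 and 1).
ΔG° = −nFE° = −(2)(96485)(+3.24) = -625,223 J = -625.2 kJ/mol.

-625.2 kJ/mol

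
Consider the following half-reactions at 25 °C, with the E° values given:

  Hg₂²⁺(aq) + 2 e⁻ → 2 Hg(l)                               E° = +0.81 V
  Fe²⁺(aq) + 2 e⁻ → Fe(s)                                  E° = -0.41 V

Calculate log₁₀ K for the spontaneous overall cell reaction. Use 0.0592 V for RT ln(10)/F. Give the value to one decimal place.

Cathode: Hg₂²⁺/Hg; anode: Fe²⁺/Fe. E°cell = +1.22 V, n = 2.
log K = nE°cell / 0.0592 = (2)(+1.22) / 0.0592 = 41.2.

41.2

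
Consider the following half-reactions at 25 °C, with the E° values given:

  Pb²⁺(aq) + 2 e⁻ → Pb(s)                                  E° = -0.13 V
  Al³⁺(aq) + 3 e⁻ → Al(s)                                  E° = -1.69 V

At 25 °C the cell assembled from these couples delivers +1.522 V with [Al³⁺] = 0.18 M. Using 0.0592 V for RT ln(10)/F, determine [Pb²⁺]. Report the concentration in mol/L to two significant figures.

Pb²⁺/Pb is the cathode, Al³⁺/Al the anode: E°cell = +1.56 V, n = 6.
Overall reaction: 3 Pb²⁺(aq) + 2 Al(s) → 3 Pb(s) + 2 Al³⁺(aq); Q = [Al³⁺]^2/[Pb²⁺]^3.
From E = E° − (0.0592/n) log Q: log Q = (E° − E)·n/0.0592 = (+1.56 − (+1.522))·6/0.0592 = 3.8514.
So 3·log[Pb²⁺] = 2·log(0.18) − log Q = -1.4895 − (3.8514) = -5.3409; log[Pb²⁺] = -5.3409 / 3 = -1.7803; [Pb²⁺] = 10^(-1.7803) ≈ 0.017 M.

0.017 M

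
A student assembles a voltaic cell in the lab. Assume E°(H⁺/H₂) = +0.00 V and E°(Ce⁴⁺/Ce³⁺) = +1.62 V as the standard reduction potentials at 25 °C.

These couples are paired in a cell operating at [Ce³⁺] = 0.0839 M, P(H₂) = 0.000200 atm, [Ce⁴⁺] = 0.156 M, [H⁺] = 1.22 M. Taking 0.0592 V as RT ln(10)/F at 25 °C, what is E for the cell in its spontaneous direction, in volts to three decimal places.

Ce⁴⁺/Ce³⁺ is the cathode (higher E°), H⁺/H₂ the anode: E°cell = +1.62 − (+0.00) = +1.62 V, n = 2.
Overall: 2 Ce⁴⁺(aq) + H₂(g) → 2 Ce³⁺(aq) + 2 H⁺(aq)
Q = [Ce³⁺]^2·[H⁺]^2 / ([Ce⁴⁺]^2·P(H₂)); log Q = 3.333.
E = E° − (0.0592/n) log Q = +1.62 − (0.0592/2)(3.333) = +1.521 V.

+1.521 V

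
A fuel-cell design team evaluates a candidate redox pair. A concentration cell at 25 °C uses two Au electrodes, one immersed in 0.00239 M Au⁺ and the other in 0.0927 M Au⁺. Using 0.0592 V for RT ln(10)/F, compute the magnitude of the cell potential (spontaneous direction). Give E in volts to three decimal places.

+0.094 V

For a concentration cell E°cell = 0. The 0.0927 M side is the cathode (reduction is favoured where [Au⁺] is higher).
With n = 1, E = −(0.0592/1) log([Au⁺]ₐₙ/[Au⁺]꜀ₐₜ) = −(0.0592/1) log(0.00239/0.0927) = −(0.0592/1)(-1.589) = +0.094 V.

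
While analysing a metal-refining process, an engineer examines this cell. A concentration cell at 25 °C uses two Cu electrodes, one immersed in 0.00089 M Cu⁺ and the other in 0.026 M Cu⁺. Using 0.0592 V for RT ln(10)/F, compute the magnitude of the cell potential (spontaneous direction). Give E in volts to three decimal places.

+0.087 V

For a concentration cell E°cell = 0. The 0.026 M side is the cathode (reduction is favoured where [Cu⁺] is higher).
With n = 1, E = −(0.0592/1) log([Cu⁺]ₐₙ/[Cu⁺]꜀ₐₜ) = −(0.0592/1) log(0.00089/0.026) = −(0.0592/1)(-1.466) = +0.087 V.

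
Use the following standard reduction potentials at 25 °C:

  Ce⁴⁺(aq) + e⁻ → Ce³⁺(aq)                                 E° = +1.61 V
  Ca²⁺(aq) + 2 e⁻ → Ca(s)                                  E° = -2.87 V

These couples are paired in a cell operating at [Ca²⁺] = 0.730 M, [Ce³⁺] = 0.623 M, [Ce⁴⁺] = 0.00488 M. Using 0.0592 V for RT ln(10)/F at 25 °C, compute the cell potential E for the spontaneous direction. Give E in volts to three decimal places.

+4.359 V

Ce⁴⁺/Ce³⁺ is the cathode (higher E°), Ca²⁺/Ca the anode: E°cell = +1.61 − (-2.87) = +4.48 V, n = 2.
Overall: 2 Ce⁴⁺(aq) + Ca(s) → 2 Ce³⁺(aq) + Ca²⁺(aq)
Q = [Ce³⁺]^2·[Ca²⁺] / ([Ce⁴⁺]^2); log Q = 4.075.
E = E° − (0.0592/n) log Q = +4.48 − (0.0592/2)(4.075) = +4.359 V.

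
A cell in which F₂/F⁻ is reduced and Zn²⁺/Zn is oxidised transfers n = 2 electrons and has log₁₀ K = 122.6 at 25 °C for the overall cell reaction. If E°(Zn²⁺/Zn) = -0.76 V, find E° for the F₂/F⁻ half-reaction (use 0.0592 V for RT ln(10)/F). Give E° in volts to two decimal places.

E°cell = (0.0592/n)·log K = (0.0592/2)(122.6) = +3.629 V.
Since F₂/F⁻ is the cathode and Zn²⁺/Zn the anode, E°cell = E°(F₂/F⁻) − E°(Zn²⁺/Zn).
So E°(F₂/F⁻) = E°cell + E°(Zn²⁺/Zn) = +3.629 + (-0.76) = +2.87 V.

+2.87 V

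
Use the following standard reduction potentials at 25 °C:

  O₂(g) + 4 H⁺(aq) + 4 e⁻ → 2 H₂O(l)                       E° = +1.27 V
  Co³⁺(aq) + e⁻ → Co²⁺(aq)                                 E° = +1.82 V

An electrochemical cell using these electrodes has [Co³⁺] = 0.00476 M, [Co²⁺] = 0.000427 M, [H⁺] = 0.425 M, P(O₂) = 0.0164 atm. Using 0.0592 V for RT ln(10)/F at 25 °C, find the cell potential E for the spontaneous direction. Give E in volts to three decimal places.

+0.660 V

Co³⁺/Co²⁺ is the cathode (higher E°), O₂/H₂O the anode: E°cell = +1.82 − (+1.27) = +0.55 V, n = 4.
Overall: 4 Co³⁺(aq) + 2 H₂O(l) → 4 Co²⁺(aq) + O₂(g) + 4 H⁺(aq)
Q = [Co²⁺]^4·P(O₂)·[H⁺]^4 / ([Co³⁺]^4); log Q = -7.460.
E = E° − (0.0592/n) log Q = +0.55 − (0.0592/4)(-7.460) = +0.660 V.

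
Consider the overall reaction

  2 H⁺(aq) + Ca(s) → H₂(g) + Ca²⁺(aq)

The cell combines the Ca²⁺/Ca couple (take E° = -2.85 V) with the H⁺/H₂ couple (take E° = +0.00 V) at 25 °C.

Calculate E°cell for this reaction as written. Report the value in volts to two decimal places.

+2.85 V

The H⁺/H₂ couple has the higher reduction potential, so it is the cathode; Ca²⁺/Ca is oxidised at the anode.
E°cell = E°(cathode) − E°(anode) = (+0.00) − (-2.85) = +2.85 V.
Since E°cell > 0, the reaction is spontaneous under standard conditions.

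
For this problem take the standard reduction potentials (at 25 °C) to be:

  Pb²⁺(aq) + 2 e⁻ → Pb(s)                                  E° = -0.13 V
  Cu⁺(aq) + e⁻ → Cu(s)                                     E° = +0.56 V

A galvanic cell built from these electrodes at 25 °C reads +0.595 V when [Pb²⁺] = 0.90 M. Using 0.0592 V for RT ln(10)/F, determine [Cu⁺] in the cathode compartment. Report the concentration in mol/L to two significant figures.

0.024 M

Cu⁺/Cu is the cathode, Pb²⁺/Pb the anode: E°cell = +0.69 V, n = 2.
Overall reaction: 2 Cu⁺(aq) + Pb(s) → 2 Cu(s) + Pb²⁺(aq); Q = [Pb²⁺]^1/[Cu⁺]^2.
From E = E° − (0.0592/n) log Q: log Q = (E° − E)·n/0.0592 = (+0.69 − (+0.595))·2/0.0592 = 3.2095.
So 2·log[Cu⁺] = 1·log(0.9) − log Q = -0.0458 − (3.2095) = -3.2553; log[Cu⁺] = -3.2553 / 2 = -1.6277; [Cu⁺] = 10^(-1.6277) ≈ 0.024 M.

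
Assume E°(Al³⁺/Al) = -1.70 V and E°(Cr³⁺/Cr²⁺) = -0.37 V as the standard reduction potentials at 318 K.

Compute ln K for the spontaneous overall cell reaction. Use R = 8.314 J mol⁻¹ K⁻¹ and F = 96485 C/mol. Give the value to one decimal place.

145.6

Cathode: Cr³⁺/Cr²⁺; anode: Al³⁺/Al. E°cell = (-0.37) − (-1.70) = +1.33 V, with n = 3.
ΔG° = −nFE° = −RT ln K, so ln K = nFE°/(RT) = (3)(96485)(+1.33) / ((8.314)(318)) = 145.611.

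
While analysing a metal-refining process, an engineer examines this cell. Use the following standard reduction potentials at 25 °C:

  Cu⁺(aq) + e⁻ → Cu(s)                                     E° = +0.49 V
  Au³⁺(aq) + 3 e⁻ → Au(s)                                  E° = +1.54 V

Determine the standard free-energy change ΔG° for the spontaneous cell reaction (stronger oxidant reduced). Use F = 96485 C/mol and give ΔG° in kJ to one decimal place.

Au³⁺/Au (E° = +1.54 V) is the cathode; Cu⁺/Cu (E° = +0.49 V) is the anode, so E°cell = +1.05 V.
Balancing electrons gives n = 3 (lcm of 3 and 1).
ΔG° = −nFE° = −(3)(96485)(+1.05) = -303,928 J = -303.9 kJ.

-303.9 kJ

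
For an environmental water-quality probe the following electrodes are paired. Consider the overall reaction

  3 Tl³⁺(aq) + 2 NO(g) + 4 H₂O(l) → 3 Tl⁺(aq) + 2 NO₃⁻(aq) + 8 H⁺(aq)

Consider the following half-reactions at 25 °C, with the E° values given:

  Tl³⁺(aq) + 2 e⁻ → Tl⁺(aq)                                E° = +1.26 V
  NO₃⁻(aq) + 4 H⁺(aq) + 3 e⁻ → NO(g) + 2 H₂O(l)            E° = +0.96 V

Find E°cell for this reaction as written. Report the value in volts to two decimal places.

The Tl³⁺/Tl⁺ couple has the higher reduction potential, so it is the cathode; NO₃⁻/NO is oxidised at the anode.
E°cell = E°(cathode) − E°(anode) = (+1.26) − (+0.96) = +0.30 V.

+0.30 V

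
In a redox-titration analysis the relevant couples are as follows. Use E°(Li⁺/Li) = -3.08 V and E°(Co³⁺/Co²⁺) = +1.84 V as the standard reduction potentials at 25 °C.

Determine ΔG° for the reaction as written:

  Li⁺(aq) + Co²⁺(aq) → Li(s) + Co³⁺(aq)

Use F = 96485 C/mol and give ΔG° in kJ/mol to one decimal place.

+474.7 kJ/mol

As written, Li⁺/Li is reduced (cathode) and Co³⁺/Co²⁺ is oxidised (anode), so E°cell = (-3.08) − (+1.84) = -4.92 V.
Balancing electrons gives n = 1.
ΔG° = −nFE° = −(1)(96485)(-4.92) = 474,706 J = +474.7 kJ/mol.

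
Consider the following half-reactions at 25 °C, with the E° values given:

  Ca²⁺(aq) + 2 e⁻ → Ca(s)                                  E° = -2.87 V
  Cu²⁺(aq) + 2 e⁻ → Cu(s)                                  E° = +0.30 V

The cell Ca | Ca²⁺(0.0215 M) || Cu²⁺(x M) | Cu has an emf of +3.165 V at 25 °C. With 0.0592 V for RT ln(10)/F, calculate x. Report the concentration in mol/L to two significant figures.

Cu²⁺/Cu is the cathode, Ca²⁺/Ca the anode: E°cell = +3.17 V, n = 2.
Overall reaction: Cu²⁺(aq) + Ca(s) → Cu(s) + Ca²⁺(aq); Q = [Ca²⁺]^1/[Cu²⁺]^1.
From E = E° − (0.0592/n) log Q: log Q = (E° − E)·n/0.0592 = (+3.17 − (+3.165))·2/0.0592 = 0.1689.
So 1·log[Cu²⁺] = 1·log(0.0215) − log Q = -1.6676 − (0.1689) = -1.8365; [Cu²⁺] = 10^(-1.8365) ≈ 0.015 M.

0.015 M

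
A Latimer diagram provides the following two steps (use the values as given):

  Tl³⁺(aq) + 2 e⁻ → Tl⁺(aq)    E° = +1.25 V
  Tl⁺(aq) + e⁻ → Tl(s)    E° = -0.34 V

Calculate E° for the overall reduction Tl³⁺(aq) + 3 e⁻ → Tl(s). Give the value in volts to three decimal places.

+0.720 V

Since ΔG° = −nFE° is additive over sequential reductions, n₃E°₃ = n₁E°₁ + n₂E°₂.
E°₃ = (2×+1.25 + 1×-0.34) / 3 = (+2.160) / 3 = +0.720 V.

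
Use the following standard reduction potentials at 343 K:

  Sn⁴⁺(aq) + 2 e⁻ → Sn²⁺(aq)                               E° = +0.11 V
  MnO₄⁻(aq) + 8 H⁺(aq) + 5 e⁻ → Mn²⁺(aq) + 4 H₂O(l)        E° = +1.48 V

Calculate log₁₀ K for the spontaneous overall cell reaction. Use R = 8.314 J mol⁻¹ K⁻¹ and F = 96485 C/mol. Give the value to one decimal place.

Cathode: MnO₄⁻/Mn²⁺; anode: Sn⁴⁺/Sn²⁺. E°cell = (+1.48) − (+0.11) = +1.37 V, with n = 10.
ΔG° = −nFE° = −RT ln K, so ln K = nFE°/(RT) = (10)(96485)(+1.37) / ((8.314)(343)) = 463.528.
log₁₀ K = 463.528 / ln 10 = 201.3.

201.3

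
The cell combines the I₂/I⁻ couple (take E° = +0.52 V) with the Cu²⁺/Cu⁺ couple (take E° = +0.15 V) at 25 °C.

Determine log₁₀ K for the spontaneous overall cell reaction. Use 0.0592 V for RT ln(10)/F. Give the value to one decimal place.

12.5

Cathode: I₂/I⁻; anode: Cu²⁺/Cu⁺. E°cell = +0.37 V, n = 2.
log K = nE°cell / 0.0592 = (2)(+0.37) / 0.0592 = 12.5.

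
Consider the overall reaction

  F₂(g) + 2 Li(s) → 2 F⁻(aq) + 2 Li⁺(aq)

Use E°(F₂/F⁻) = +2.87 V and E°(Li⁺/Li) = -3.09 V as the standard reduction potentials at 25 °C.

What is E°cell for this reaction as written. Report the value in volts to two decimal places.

The F₂/F⁻ couple has the higher reduction potential, so it is the cathode; Li⁺/Li is oxidised at the anode.
E°cell = E°(cathode) − E°(anode) = (+2.87) − (-3.09) = +5.96 V.
Since E°cell > 0, the reaction is spontaneous under standard conditions.

+5.96 V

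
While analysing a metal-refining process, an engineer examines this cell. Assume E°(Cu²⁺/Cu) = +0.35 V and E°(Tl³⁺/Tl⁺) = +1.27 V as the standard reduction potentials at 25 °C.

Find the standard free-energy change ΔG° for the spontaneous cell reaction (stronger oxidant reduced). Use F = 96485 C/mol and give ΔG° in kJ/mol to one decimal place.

-177.5 kJ/mol

Tl³⁺/Tl⁺ (E° = +1.27 V) is the cathode; Cu²⁺/Cu (E° = +0.35 V) is the anode, so E°cell = +0.92 V.
Balancing electrons gives n = 2 (lcm of 2 and 2).
ΔG° = −nFE° = −(2)(96485)(+0.92) = -177,532 J = -177.5 kJ/mol.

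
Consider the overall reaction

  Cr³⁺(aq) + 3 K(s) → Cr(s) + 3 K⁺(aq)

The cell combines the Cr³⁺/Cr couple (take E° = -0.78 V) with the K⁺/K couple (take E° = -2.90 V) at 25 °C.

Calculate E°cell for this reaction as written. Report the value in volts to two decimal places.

+2.12 V

The Cr³⁺/Cr couple has the higher reduction potential, so it is the cathode; K⁺/K is oxidised at the anode.
E°cell = E°(cathode) − E°(anode) = (-0.78) − (-2.90) = +2.12 V.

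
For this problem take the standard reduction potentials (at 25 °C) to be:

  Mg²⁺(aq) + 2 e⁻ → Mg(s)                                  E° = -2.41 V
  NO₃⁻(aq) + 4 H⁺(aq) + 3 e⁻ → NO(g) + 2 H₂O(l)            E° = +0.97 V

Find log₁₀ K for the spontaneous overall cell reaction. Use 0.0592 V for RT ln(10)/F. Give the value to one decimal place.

342.6

Cathode: NO₃⁻/NO; anode: Mg²⁺/Mg. E°cell = +3.38 V, n = 6.
log K = nE°cell / 0.0592 = (6)(+3.38) / 0.0592 = 342.6.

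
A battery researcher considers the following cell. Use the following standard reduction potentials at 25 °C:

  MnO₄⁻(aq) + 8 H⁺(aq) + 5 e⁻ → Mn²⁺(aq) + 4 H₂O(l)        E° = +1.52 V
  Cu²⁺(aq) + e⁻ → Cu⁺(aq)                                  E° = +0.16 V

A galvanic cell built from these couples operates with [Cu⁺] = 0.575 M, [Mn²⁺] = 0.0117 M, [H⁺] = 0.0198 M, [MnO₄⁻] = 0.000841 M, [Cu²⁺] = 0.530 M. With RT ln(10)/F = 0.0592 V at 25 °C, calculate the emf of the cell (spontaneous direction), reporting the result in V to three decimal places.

MnO₄⁻/Mn²⁺ is the cathode (higher E°), Cu²⁺/Cu⁺ the anode: E°cell = +1.52 − (+0.16) = +1.36 V, n = 5.
Overall: MnO₄⁻(aq) + 8 H⁺(aq) + 5 Cu⁺(aq) → Mn²⁺(aq) + 4 H₂O(l) + 5 Cu²⁺(aq)
Q = [Mn²⁺]·[Cu²⁺]^5 / ([MnO₄⁻]·[H⁺]^8·[Cu⁺]^5); log Q = 14.593.
E = E° − (0.0592/n) log Q = +1.36 − (0.0592/5)(14.593) = +1.187 V.

+1.187 V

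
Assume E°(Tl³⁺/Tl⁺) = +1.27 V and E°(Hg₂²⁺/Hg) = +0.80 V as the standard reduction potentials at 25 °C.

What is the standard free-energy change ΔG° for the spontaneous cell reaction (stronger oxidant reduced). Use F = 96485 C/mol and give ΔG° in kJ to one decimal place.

-90.7 kJ

Tl³⁺/Tl⁺ (E° = +1.27 V) is the cathode; Hg₂²⁺/Hg (E° = +0.80 V) is the anode, so E°cell = +0.47 V.
Balancing electrons gives n = 2 (lcm of 2 and 2).
ΔG° = −nFE° = −(2)(96485)(+0.47) = -90,696 J = -90.7 kJ.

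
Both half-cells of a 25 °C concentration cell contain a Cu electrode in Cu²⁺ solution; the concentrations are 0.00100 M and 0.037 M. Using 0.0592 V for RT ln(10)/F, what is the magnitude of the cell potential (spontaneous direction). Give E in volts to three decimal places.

+0.046 V

For a concentration cell E°cell = 0. The 0.037 M side is the cathode (reduction is favoured where [Cu²⁺] is higher).
With n = 2, E = −(0.0592/2) log([Cu²⁺]ₐₙ/[Cu²⁺]꜀ₐₜ) = −(0.0592/2) log(0.001/0.037) = −(0.0592/2)(-1.568) = +0.046 V.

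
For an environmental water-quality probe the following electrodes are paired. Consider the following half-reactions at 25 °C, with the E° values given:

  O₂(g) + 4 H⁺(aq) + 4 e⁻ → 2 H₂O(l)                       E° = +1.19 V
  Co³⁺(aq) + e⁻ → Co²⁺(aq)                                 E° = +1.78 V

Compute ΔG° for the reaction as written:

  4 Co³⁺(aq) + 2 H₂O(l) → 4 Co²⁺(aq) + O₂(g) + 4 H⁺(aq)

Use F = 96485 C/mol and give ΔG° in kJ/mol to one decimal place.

As written, Co³⁺/Co²⁺ is reduced (cathode) and O₂/H₂O is oxidised (anode), so E°cell = (+1.78) − (+1.19) = +0.59 V.
Balancing electrons gives n = 4.
ΔG° = −nFE° = −(4)(96485)(+0.59) = -227,705 J = -227.7 kJ/mol.

-227.7 kJ/mol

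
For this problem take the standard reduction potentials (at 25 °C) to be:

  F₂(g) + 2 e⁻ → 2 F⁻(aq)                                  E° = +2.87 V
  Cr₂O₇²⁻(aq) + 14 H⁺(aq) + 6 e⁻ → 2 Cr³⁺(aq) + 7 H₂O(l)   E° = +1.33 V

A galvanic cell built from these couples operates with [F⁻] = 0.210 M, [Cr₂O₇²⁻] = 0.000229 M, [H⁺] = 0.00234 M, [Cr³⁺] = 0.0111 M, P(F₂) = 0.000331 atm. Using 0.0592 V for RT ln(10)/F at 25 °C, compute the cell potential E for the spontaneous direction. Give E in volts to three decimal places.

+1.838 V

F₂/F⁻ is the cathode (higher E°), Cr₂O₇²⁻/Cr³⁺ the anode: E°cell = +2.87 − (+1.33) = +1.54 V, n = 6.
Overall: 3 F₂(g) + 2 Cr³⁺(aq) + 7 H₂O(l) → 6 F⁻(aq) + Cr₂O₇²⁻(aq) + 14 H⁺(aq)
Q = [F⁻]^6·[Cr₂O₇²⁻]·[H⁺]^14 / (P(F₂)^3·[Cr³⁺]^2); log Q = -30.188.
E = E° − (0.0592/n) log Q = +1.54 − (0.0592/6)(-30.188) = +1.838 V.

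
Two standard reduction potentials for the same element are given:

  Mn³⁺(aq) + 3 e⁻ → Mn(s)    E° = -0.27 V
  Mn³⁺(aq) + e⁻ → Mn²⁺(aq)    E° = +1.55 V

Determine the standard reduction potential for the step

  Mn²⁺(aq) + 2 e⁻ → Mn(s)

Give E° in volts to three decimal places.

Sequential free energies add, so n₃E°₃ = n₁E°₁ + n₂E°₂.
With n₃ = 3, and the known step contributing 1×(+1.55) V, the unknown satisfies 2·E° = 3×(-0.27) − 1×(+1.55) = -2.360.
E° = -2.360 / 2 = -1.180 V.

-1.180 V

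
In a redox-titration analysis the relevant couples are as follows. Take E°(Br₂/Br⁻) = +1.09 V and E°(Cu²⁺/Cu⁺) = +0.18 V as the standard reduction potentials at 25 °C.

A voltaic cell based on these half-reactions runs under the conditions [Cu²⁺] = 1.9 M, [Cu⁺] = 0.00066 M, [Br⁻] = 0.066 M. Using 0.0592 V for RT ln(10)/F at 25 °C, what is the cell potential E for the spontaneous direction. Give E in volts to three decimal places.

+0.775 V

Br₂/Br⁻ is the cathode (higher E°), Cu²⁺/Cu⁺ the anode: E°cell = +1.09 − (+0.18) = +0.91 V, n = 2.
Overall: Br₂(l) + 2 Cu⁺(aq) → 2 Br⁻(aq) + 2 Cu²⁺(aq)
Q = [Br⁻]^2·[Cu²⁺]^2 / ([Cu⁺]^2); log Q = 4.558.
E = E° − (0.0592/n) log Q = +0.91 − (0.0592/2)(4.558) = +0.775 V.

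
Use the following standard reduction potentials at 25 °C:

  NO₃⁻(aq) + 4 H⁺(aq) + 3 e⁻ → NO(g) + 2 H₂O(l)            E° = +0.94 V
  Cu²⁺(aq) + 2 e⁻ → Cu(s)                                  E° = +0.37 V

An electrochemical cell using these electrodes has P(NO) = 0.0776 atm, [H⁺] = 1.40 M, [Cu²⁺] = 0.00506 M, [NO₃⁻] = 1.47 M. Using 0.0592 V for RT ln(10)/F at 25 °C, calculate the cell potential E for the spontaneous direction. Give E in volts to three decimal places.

NO₃⁻/NO is the cathode (higher E°), Cu²⁺/Cu the anode: E°cell = +0.94 − (+0.37) = +0.57 V, n = 6.
Overall: 2 NO₃⁻(aq) + 8 H⁺(aq) + 3 Cu(s) → 2 NO(g) + 4 H₂O(l) + 3 Cu²⁺(aq)
Q = P(NO)^2·[Cu²⁺]^3 / ([NO₃⁻]^2·[H⁺]^8); log Q = -10.611.
E = E° − (0.0592/n) log Q = +0.57 − (0.0592/6)(-10.611) = +0.675 V.

+0.675 V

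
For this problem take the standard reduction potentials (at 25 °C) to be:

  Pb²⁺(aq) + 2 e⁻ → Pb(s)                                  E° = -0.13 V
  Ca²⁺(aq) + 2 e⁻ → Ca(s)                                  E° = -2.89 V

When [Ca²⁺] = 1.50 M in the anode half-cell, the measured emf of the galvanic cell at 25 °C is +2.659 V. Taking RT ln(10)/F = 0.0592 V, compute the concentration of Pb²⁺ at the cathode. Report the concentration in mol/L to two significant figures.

Pb²⁺/Pb is the cathode, Ca²⁺/Ca the anode: E°cell = +2.76 V, n = 2.
Overall reaction: Pb²⁺(aq) + Ca(s) → Pb(s) + Ca²⁺(aq); Q = [Ca²⁺]^1/[Pb²⁺]^1.
From E = E° − (0.0592/n) log Q: log Q = (E° − E)·n/0.0592 = (+2.76 − (+2.659))·2/0.0592 = 3.4122.
So 1·log[Pb²⁺] = 1·log(1.5) − log Q = 0.1761 − (3.4122) = -3.2361; [Pb²⁺] = 10^(-3.2361) ≈ 0.00058 M.

0.00058 M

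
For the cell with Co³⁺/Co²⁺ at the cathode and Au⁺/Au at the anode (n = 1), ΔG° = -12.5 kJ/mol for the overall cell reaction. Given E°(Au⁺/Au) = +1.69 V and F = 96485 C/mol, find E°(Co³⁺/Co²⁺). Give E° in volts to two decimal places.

+1.82 V

E°cell = −ΔG°/(nF) = −(-12.5×10³)/((1)(96485)) = +0.130 V.
Since Co³⁺/Co²⁺ is the cathode and Au⁺/Au the anode, E°cell = E°(Co³⁺/Co²⁺) − E°(Au⁺/Au).
So E°(Co³⁺/Co²⁺) = E°cell + E°(Au⁺/Au) = +0.130 + (+1.69) = +1.82 V.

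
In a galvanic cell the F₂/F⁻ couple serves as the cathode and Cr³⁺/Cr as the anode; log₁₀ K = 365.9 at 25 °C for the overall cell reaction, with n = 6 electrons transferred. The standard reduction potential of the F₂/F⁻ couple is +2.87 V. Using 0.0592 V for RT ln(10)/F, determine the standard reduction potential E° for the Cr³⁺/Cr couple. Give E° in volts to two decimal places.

-0.74 V

E°cell = (0.0592/n)·log K = (0.0592/6)(365.9) = +3.610 V.
Since F₂/F⁻ is the cathode and Cr³⁺/Cr the anode, E°cell = E°(F₂/F⁻) − E°(Cr³⁺/Cr).
So E°(Cr³⁺/Cr) = E°(F₂/F⁻) − E°cell = (+2.87) − (+3.610) = -0.74 V.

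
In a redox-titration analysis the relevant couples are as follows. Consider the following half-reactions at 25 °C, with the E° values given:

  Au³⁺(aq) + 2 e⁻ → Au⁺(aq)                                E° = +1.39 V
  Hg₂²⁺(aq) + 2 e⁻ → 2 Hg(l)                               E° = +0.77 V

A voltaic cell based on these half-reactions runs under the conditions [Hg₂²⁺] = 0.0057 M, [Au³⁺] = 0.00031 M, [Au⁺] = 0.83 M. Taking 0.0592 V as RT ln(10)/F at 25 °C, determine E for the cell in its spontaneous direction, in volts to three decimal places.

Au³⁺/Au⁺ is the cathode (higher E°), Hg₂²⁺/Hg the anode: E°cell = +1.39 − (+0.77) = +0.62 V, n = 2.
Overall: Au³⁺(aq) + 2 Hg(l) → Au⁺(aq) + Hg₂²⁺(aq)
Q = [Au⁺]·[Hg₂²⁺] / ([Au³⁺]); log Q = 1.184.
E = E° − (0.0592/n) log Q = +0.62 − (0.0592/2)(1.184) = +0.585 V.

+0.585 V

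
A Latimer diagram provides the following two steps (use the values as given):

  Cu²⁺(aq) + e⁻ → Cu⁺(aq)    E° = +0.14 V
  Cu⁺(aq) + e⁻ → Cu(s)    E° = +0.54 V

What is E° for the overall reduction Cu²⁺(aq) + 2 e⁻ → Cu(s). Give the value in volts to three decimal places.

+0.340 V

Standard free energies of sequential steps add: ΔG°₃ = ΔG°₁ + ΔG°₂, so n₃E°₃ = n₁E°₁ + n₂E°₂.
E°₃ = (1×+0.14 + 1×+0.54) / 2 = (+0.680) / 2 = +0.340 V.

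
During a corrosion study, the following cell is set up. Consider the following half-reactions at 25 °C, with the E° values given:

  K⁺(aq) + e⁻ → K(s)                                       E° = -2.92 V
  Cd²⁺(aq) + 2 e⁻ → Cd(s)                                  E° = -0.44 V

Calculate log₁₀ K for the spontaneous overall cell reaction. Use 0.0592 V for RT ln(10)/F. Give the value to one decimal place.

83.8

Cathode: Cd²⁺/Cd; anode: K⁺/K. E°cell = +2.48 V, n = 2.
log K = nE°cell / 0.0592 = (2)(+2.48) / 0.0592 = 83.8.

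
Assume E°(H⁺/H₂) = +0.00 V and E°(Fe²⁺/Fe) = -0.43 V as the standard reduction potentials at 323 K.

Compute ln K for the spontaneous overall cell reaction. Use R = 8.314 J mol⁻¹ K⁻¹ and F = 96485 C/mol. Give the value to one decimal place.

30.9

Cathode: H⁺/H₂; anode: Fe²⁺/Fe. E°cell = (+0.00) − (-0.43) = +0.43 V, with n = 2.
ΔG° = −nFE° = −RT ln K, so ln K = nFE°/(RT) = (2)(96485)(+0.43) / ((8.314)(323)) = 30.899.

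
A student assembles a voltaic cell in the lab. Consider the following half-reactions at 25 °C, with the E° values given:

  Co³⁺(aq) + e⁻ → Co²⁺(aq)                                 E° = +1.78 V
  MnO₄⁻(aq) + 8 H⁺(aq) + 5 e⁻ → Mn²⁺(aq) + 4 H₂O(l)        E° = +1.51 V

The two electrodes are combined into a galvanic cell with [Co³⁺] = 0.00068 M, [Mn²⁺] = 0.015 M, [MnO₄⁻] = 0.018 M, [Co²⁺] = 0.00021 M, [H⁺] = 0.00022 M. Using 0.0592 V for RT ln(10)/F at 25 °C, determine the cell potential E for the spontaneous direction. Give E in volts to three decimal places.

+0.646 V

Co³⁺/Co²⁺ is the cathode (higher E°), MnO₄⁻/Mn²⁺ the anode: E°cell = +1.78 − (+1.51) = +0.27 V, n = 5.
Overall: 5 Co³⁺(aq) + Mn²⁺(aq) + 4 H₂O(l) → 5 Co²⁺(aq) + MnO₄⁻(aq) + 8 H⁺(aq)
Q = [Co²⁺]^5·[MnO₄⁻]·[H⁺]^8 / ([Co³⁺]^5·[Mn²⁺]); log Q = -31.733.
E = E° − (0.0592/n) log Q = +0.27 − (0.0592/5)(-31.733) = +0.646 V.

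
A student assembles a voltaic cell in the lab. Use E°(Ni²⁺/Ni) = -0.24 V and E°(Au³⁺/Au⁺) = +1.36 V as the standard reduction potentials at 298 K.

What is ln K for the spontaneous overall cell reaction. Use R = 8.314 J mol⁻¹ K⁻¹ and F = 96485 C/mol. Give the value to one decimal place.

Cathode: Au³⁺/Au⁺; anode: Ni²⁺/Ni. E°cell = (+1.36) − (-0.24) = +1.60 V, with n = 2.
ΔG° = −nFE° = −RT ln K, so ln K = nFE°/(RT) = (2)(96485)(+1.60) / ((8.314)(298)) = 124.619.

124.6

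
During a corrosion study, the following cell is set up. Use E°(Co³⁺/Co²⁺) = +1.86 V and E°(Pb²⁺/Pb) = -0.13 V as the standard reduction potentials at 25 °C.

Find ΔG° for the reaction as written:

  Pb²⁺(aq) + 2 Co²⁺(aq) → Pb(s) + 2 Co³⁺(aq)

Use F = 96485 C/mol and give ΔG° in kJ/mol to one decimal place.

+384.0 kJ/mol

As written, Pb²⁺/Pb is reduced (cathode) and Co³⁺/Co²⁺ is oxidised (anode), so E°cell = (-0.13) − (+1.86) = -1.99 V.
Balancing electrons gives n = 2.
ΔG° = −nFE° = −(2)(96485)(-1.99) = 384,010 J = +384.0 kJ/mol.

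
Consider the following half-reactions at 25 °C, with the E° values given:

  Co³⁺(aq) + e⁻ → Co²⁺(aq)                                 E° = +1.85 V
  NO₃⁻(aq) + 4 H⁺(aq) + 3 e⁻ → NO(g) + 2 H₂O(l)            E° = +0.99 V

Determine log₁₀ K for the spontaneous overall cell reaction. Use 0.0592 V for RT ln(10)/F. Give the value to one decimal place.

43.6

Cathode: Co³⁺/Co²⁺; anode: NO₃⁻/NO. E°cell = +0.86 V, n = 3.
log K = nE°cell / 0.0592 = (3)(+0.86) / 0.0592 = 43.6.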